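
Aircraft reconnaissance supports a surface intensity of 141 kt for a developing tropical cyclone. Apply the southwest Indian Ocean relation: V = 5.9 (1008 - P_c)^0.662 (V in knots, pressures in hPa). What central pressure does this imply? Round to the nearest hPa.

ΔP = (V / 5.9)^(1/0.662) = (141/5.9)^1.511.
141/5.9 = 23.898; 23.898^1.511 ≈ 120.82 hPa.
P_c = 1008 − 120.82 = 887.18 ≈ 887 hPa.

887 hPa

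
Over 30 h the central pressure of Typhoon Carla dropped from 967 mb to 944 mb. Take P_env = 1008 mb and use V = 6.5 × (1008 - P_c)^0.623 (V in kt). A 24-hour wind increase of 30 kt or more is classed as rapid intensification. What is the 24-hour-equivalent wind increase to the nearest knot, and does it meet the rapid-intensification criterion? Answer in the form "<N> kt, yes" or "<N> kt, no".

17 kt, no

V₁: ΔP = 41, V ≈ 6.5 × 41^0.623 ≈ 65.72 kt.
V₂: ΔP = 64, V ≈ 6.5 × 64^0.623 ≈ 86.73 kt.
ΔV over 30 h = 21.01 kt → 24 h equivalent = 21.01 × 24/30 ≈ 16.81 kt.
17 kt < 30 kt ⇒ not rapid intensification.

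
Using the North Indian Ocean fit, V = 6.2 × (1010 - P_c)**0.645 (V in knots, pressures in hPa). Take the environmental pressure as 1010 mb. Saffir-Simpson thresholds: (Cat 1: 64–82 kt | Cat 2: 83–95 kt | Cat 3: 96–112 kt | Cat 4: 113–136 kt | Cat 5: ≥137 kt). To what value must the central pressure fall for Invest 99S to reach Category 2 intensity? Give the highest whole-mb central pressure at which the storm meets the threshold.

954 mb

Category 2 begins at V = 83 kt.
Required ΔP = (83/6.2)^(1/0.645) = 13.387^1.550 ≈ 55.82 mb.
P_c ≤ 1010 − 55.82 = 954.18, so the highest integer P_c is 954 mb.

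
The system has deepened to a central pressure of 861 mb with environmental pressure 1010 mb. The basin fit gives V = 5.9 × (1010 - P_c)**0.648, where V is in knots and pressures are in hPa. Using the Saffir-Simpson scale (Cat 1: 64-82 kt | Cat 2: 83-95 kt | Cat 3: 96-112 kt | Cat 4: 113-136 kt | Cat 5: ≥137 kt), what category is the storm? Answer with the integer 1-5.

5

ΔP = 1010 − 861 = 149 mb.
V ≈ 5.9 × 149^0.648 = 5.9 × 25.60 ≈ 151 kt.
151 kt falls in the Category 5 band.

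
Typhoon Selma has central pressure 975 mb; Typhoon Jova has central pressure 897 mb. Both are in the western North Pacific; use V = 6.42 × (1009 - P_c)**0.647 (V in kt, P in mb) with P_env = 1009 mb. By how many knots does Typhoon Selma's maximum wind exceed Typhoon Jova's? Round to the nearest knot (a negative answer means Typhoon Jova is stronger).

-73 kt

Typhoon Selma: ΔP = 34; V ≈ 6.42 × 34^0.647 ≈ 62.86 kt.
Typhoon Jova: ΔP = 112; V ≈ 6.42 × 112^0.647 ≈ 135.95 kt.
Difference ≈ 62.86 − 135.95 = -73.09 → -73 kt.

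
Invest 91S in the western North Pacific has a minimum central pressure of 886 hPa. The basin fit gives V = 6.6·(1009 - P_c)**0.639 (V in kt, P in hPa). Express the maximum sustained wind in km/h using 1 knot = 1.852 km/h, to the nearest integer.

ΔP = 1009 − 886 = 123 hPa.
V ≈ 6.6 × 123^0.639 = 6.6 × 21.650 ≈ 142.887 kt.
142.887 × 1.852 ≈ 264.63 km/h → 265 km/h.

265 km/h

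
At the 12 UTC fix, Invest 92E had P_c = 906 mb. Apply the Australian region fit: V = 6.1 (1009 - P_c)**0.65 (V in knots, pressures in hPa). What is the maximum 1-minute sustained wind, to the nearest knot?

124 kt

ΔP = 1009 − 906 = 103 mb.
103^0.65 ≈ 20.340.
V ≈ 6.1 × 20.340 ≈ 124.1 kt.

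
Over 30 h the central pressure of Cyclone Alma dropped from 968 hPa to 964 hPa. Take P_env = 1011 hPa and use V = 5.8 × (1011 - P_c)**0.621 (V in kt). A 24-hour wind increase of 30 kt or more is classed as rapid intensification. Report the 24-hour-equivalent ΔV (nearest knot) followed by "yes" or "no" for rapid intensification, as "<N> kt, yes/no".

3 kt, no

V₁: ΔP = 43, V ≈ 5.8 × 43^0.621 ≈ 59.95 kt.
V₂: ΔP = 47, V ≈ 5.8 × 47^0.621 ≈ 63.36 kt.
ΔV over 30 h = 3.41 kt → 24 h equivalent = 3.41 × 24/30 ≈ 2.73 kt.
3 kt < 30 kt ⇒ not rapid intensification.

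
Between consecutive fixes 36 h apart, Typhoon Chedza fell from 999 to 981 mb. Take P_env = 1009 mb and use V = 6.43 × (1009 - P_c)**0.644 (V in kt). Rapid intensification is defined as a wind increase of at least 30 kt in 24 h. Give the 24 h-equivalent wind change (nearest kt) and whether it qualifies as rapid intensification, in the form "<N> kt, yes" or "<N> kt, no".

18 kt, no

V₁: ΔP = 10, V ≈ 6.43 × 10^0.644 ≈ 28.33 kt.
V₂: ΔP = 28, V ≈ 6.43 × 28^0.644 ≈ 54.98 kt.
ΔV over 36 h = 26.65 kt → 24 h equivalent = 26.65 × 24/36 ≈ 17.77 kt.
18 kt < 30 kt ⇒ not rapid intensification.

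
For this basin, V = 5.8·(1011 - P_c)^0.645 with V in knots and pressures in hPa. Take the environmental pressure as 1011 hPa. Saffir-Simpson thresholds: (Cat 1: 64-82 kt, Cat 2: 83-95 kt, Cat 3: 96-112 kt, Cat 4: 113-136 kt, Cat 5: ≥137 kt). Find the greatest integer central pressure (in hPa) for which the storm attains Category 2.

949 hPa

Category 2 begins at V = 83 kt.
Required ΔP = (83/5.8)^(1/0.645) = 14.310^1.550 ≈ 61.90 hPa.
P_c ≤ 1011 − 61.90 = 949.10, so the highest integer P_c is 949 hPa.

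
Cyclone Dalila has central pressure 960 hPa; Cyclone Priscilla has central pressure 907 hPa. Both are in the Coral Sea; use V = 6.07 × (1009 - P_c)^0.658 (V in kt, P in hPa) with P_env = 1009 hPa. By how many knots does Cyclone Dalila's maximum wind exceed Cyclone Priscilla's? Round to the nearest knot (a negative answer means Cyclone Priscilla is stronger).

Cyclone Dalila: ΔP = 49; V ≈ 6.07 × 49^0.658 ≈ 78.58 kt.
Cyclone Priscilla: ΔP = 102; V ≈ 6.07 × 102^0.658 ≈ 127.31 kt.
Difference ≈ 78.58 − 127.31 = -48.73 → -49 kt.

-49 kt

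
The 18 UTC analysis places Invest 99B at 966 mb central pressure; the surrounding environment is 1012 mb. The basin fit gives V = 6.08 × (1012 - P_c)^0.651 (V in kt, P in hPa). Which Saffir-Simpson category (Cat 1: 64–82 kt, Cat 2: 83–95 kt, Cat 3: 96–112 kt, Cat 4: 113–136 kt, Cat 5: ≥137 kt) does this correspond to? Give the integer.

1

ΔP = 1012 − 966 = 46 mb.
V ≈ 6.08 × 46^0.651 = 6.08 × 12.09 ≈ 74 kt.
74 kt falls in the Category 1 band.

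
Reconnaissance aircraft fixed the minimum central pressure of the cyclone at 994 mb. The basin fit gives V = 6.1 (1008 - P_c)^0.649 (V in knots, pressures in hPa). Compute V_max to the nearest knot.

34 kt

ΔP = 1008 − 994 = 14 mb.
14^0.649 ≈ 5.544.
V ≈ 6.1 × 5.544 ≈ 33.8 kt.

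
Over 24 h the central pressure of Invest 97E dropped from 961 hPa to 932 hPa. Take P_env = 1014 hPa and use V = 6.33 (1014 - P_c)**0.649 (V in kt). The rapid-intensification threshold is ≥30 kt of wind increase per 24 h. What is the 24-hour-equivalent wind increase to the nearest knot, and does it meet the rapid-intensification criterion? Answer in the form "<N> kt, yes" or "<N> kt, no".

V₁: ΔP = 53, V ≈ 6.33 × 53^0.649 ≈ 83.26 kt.
V₂: ΔP = 82, V ≈ 6.33 × 82^0.649 ≈ 110.53 kt.
ΔV over 24 h = 27.27 kt → 24 h equivalent = 27.27 × 24/24 ≈ 27.27 kt.
27 kt < 30 kt ⇒ not rapid intensification.

27 kt, no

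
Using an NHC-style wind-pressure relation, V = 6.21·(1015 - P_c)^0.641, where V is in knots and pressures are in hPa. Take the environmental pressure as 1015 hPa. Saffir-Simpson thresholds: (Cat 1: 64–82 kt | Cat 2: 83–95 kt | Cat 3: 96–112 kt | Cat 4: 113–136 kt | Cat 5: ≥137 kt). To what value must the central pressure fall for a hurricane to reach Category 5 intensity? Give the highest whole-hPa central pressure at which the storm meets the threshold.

Category 5 begins at V = 137 kt.
Required ΔP = (137/6.21)^(1/0.641) = 22.061^1.560 ≈ 124.78 hPa.
P_c ≤ 1015 − 124.78 = 890.22, so the highest integer P_c is 890 hPa.

890 hPa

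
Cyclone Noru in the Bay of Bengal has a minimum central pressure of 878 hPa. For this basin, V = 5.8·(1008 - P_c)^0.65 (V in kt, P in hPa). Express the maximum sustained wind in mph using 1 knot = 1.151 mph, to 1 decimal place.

ΔP = 1008 − 878 = 130 hPa.
V ≈ 5.8 × 130^0.65 = 5.8 × 23.663 ≈ 137.243 kt.
137.243 × 1.151 ≈ 157.97 mph → 158.0 mph.

158.0 mph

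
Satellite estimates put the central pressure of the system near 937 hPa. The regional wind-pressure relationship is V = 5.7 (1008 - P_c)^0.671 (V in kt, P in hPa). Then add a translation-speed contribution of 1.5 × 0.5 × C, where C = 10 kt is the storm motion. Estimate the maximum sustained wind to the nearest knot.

ΔP = 1008 − 937 = 71 hPa.
71^0.671 ≈ 17.466.
V ≈ 5.7 × 17.466 ≈ 99.6 kt.
Translation term: 1.5 × 0.5 × 10 = 7.5 kt.
Corrected V ≈ 107.1 kt → 107 kt.

107 kt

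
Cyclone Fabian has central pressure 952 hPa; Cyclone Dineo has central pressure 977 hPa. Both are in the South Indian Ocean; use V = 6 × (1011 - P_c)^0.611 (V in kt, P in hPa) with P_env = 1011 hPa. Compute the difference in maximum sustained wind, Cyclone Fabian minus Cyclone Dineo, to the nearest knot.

21 kt

Cyclone Fabian: ΔP = 59; V ≈ 6 × 59^0.611 ≈ 72.47 kt.
Cyclone Dineo: ΔP = 34; V ≈ 6 × 34^0.611 ≈ 51.75 kt.
Difference ≈ 72.47 − 51.75 = 20.72 → 21 kt.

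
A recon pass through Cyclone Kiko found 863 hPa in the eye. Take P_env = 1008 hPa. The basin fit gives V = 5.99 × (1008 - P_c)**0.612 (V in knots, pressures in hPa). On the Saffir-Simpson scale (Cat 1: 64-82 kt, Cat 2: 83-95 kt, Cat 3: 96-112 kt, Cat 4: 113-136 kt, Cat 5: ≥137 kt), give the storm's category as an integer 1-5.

4

ΔP = 1008 − 863 = 145 hPa.
V ≈ 5.99 × 145^0.612 = 5.99 × 21.03 ≈ 126 kt.
126 kt falls in the Category 4 band.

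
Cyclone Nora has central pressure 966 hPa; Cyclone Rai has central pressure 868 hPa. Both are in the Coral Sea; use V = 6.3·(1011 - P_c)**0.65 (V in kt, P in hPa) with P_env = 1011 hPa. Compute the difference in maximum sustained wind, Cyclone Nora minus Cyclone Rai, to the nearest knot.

Cyclone Nora: ΔP = 45; V ≈ 6.3 × 45^0.65 ≈ 74.80 kt.
Cyclone Rai: ΔP = 143; V ≈ 6.3 × 143^0.65 ≈ 158.60 kt.
Difference ≈ 74.80 − 158.60 = -83.80 → -84 kt.

-84 kt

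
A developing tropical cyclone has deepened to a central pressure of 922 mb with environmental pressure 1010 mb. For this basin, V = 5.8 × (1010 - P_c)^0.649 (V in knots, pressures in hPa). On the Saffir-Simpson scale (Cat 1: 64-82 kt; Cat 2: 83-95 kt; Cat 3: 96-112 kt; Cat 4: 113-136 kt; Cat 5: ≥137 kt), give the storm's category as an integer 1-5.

ΔP = 1010 − 922 = 88 mb.
V ≈ 5.8 × 88^0.649 = 5.8 × 18.28 ≈ 106 kt.
106 kt falls in the Category 3 band.

3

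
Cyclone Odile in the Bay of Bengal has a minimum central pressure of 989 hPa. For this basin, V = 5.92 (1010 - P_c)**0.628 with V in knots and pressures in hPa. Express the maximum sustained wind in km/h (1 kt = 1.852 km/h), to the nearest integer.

74 km/h

ΔP = 1010 − 989 = 21 hPa.
V ≈ 5.92 × 21^0.628 = 5.92 × 6.766 ≈ 40.057 kt.
40.057 × 1.852 ≈ 74.19 km/h → 74 km/h.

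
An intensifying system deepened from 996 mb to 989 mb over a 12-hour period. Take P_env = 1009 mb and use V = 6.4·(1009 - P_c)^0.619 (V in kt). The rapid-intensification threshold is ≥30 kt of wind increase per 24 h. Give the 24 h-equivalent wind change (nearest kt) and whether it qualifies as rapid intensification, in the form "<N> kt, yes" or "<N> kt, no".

V₁: ΔP = 13, V ≈ 6.4 × 13^0.619 ≈ 31.31 kt.
V₂: ΔP = 20, V ≈ 6.4 × 20^0.619 ≈ 40.88 kt.
ΔV over 12 h = 9.57 kt → 24 h equivalent = 9.57 × 24/12 ≈ 19.14 kt.
19 kt < 30 kt ⇒ not rapid intensification.

19 kt, no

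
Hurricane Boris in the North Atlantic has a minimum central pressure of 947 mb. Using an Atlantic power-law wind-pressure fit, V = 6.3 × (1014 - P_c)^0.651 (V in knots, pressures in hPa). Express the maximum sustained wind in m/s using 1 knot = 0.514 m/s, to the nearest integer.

ΔP = 1014 − 947 = 67 mb.
V ≈ 6.3 × 67^0.651 = 6.3 × 15.445 ≈ 97.301 kt.
97.301 × 0.514 ≈ 50.01 m/s → 50 m/s.

50 m/s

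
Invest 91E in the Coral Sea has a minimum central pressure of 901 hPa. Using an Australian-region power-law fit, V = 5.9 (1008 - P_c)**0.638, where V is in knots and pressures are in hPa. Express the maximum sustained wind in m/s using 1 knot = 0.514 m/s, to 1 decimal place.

59.8 m/s

ΔP = 1008 − 901 = 107 hPa.
V ≈ 5.9 × 107^0.638 = 5.9 × 19.713 ≈ 116.305 kt.
116.305 × 0.514 ≈ 59.78 m/s → 59.8 m/s.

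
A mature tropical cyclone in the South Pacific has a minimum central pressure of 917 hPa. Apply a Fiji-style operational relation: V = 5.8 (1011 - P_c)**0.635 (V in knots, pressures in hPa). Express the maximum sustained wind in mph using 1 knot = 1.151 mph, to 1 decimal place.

ΔP = 1011 − 917 = 94 hPa.
V ≈ 5.8 × 94^0.635 = 5.8 × 17.903 ≈ 103.840 kt.
103.840 × 1.151 ≈ 119.52 mph → 119.5 mph.

119.5 mph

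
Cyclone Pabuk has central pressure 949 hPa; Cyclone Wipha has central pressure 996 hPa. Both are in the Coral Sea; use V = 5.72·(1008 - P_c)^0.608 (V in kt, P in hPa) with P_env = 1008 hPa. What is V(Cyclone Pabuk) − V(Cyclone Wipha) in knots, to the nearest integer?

Cyclone Pabuk: ΔP = 59; V ≈ 5.72 × 59^0.608 ≈ 68.25 kt.
Cyclone Wipha: ΔP = 12; V ≈ 5.72 × 12^0.608 ≈ 25.91 kt.
Difference ≈ 68.25 − 25.91 = 42.34 → 42 kt.

42 kt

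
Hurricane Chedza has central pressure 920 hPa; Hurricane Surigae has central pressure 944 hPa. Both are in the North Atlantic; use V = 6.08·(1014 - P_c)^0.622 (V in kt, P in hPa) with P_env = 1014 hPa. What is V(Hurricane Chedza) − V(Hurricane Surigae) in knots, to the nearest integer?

17 kt

Hurricane Chedza: ΔP = 94; V ≈ 6.08 × 94^0.622 ≈ 102.61 kt.
Hurricane Surigae: ΔP = 70; V ≈ 6.08 × 70^0.622 ≈ 85.42 kt.
Difference ≈ 102.61 − 85.42 = 17.19 → 17 kt.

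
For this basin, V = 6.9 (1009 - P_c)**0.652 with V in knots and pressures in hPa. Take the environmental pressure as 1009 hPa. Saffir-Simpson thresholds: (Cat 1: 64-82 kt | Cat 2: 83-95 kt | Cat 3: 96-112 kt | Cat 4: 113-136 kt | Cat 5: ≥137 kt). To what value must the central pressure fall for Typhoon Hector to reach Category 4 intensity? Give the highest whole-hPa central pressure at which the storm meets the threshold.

936 hPa

Category 4 begins at V = 113 kt.
Required ΔP = (113/6.9)^(1/0.652) = 16.377^1.534 ≈ 72.83 hPa.
P_c ≤ 1009 − 72.83 = 936.17, so the highest integer P_c is 936 hPa.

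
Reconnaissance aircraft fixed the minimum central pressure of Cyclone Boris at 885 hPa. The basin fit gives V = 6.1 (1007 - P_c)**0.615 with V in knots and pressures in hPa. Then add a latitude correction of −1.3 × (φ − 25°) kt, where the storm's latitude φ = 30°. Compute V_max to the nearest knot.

ΔP = 1007 − 885 = 122 hPa.
122^0.615 ≈ 19.192.
V ≈ 6.1 × 19.192 ≈ 117.1 kt.
Latitude correction: −1.3 × (30 − 25) = -6.5 kt.
Corrected V ≈ 110.6 kt → 111 kt.

111 kt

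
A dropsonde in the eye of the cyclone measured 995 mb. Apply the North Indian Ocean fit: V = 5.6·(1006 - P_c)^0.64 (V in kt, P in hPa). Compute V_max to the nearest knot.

26 kt

ΔP = 1006 − 995 = 11 mb.
11^0.64 ≈ 4.640.
V ≈ 5.6 × 4.640 ≈ 26.0 kt.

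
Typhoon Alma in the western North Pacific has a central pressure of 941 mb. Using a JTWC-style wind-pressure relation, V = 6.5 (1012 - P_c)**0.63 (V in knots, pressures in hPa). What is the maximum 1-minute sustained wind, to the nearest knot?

95 kt

ΔP = 1012 − 941 = 71 mb.
71^0.63 ≈ 14.665.
V ≈ 6.5 × 14.665 ≈ 95.3 kt.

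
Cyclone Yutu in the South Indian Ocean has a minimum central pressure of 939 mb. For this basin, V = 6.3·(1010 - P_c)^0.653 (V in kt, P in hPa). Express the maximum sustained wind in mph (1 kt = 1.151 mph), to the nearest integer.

ΔP = 1010 − 939 = 71 mb.
V ≈ 6.3 × 71^0.653 = 6.3 × 16.176 ≈ 101.909 kt.
101.909 × 1.151 ≈ 117.30 mph → 117 mph.

117 mph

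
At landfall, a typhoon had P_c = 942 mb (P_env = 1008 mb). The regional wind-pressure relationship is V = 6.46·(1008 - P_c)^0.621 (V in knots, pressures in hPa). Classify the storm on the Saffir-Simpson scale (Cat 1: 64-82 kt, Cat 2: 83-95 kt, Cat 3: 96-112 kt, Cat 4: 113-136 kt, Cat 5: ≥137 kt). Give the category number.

ΔP = 1008 − 942 = 66 mb.
V ≈ 6.46 × 66^0.621 = 6.46 × 13.49 ≈ 87 kt.
87 kt falls in the Category 2 band.

2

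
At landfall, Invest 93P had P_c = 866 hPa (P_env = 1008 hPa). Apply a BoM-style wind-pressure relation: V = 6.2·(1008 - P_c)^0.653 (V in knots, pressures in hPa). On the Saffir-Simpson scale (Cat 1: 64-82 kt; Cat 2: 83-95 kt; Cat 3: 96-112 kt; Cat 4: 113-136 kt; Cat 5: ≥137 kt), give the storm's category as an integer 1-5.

5

ΔP = 1008 − 866 = 142 hPa.
V ≈ 6.2 × 142^0.653 = 6.2 × 25.44 ≈ 158 kt.
158 kt falls in the Category 5 band.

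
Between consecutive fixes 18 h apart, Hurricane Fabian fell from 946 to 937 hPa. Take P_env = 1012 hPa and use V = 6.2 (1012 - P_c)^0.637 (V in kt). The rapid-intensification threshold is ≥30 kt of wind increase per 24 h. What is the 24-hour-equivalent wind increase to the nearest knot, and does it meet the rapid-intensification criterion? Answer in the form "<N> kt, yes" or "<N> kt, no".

V₁: ΔP = 66, V ≈ 6.2 × 66^0.637 ≈ 89.42 kt.
V₂: ΔP = 75, V ≈ 6.2 × 75^0.637 ≈ 97.01 kt.
ΔV over 18 h = 7.59 kt → 24 h equivalent = 7.59 × 24/18 ≈ 10.12 kt.
10 kt < 30 kt ⇒ not rapid intensification.

10 kt, no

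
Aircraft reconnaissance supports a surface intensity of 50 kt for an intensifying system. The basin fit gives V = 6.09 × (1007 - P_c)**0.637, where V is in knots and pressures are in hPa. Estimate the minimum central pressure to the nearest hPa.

ΔP = (V / 6.09)^(1/0.637) = (50/6.09)^1.570.
50/6.09 = 8.210; 8.210^1.570 ≈ 27.25 hPa.
P_c = 1007 − 27.25 = 979.75 ≈ 980 hPa.

980 hPa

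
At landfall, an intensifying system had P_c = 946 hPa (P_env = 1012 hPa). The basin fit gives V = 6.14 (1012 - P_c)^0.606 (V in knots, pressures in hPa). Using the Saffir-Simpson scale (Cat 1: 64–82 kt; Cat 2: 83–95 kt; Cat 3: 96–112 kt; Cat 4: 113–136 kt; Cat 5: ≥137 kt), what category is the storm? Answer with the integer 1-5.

ΔP = 1012 − 946 = 66 hPa.
V ≈ 6.14 × 66^0.606 = 6.14 × 12.67 ≈ 78 kt.
78 kt falls in the Category 1 band.

1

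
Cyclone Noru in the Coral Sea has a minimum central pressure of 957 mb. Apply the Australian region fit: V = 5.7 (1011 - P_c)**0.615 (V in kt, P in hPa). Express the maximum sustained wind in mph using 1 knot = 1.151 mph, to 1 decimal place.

ΔP = 1011 − 957 = 54 mb.
V ≈ 5.7 × 54^0.615 = 5.7 × 11.626 ≈ 66.267 kt.
66.267 × 1.151 ≈ 76.27 mph → 76.3 mph.

76.3 mph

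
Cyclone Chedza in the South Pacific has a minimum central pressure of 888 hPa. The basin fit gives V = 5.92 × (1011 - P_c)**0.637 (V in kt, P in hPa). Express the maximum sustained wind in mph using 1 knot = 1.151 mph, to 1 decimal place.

ΔP = 1011 − 888 = 123 hPa.
V ≈ 5.92 × 123^0.637 = 5.92 × 21.442 ≈ 126.938 kt.
126.938 × 1.151 ≈ 146.11 mph → 146.1 mph.

146.1 mph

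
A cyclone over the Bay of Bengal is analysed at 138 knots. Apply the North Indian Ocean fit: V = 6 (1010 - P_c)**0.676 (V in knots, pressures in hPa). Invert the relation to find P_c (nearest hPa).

907 hPa

ΔP = (V / 6)^(1/0.676) = (138/6)^1.479.
138/6 = 23.000; 23.000^1.479 ≈ 103.37 hPa.
P_c = 1010 − 103.37 = 906.63 ≈ 907 hPa.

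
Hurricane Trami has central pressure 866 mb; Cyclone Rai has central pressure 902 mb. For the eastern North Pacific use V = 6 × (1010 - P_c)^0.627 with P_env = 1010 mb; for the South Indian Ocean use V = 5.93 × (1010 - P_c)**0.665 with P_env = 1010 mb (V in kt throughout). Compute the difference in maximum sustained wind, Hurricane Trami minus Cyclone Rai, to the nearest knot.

2 kt

Hurricane Trami: ΔP = 144; V ≈ 6 × 144^0.627 ≈ 135.35 kt.
Cyclone Rai: ΔP = 108; V ≈ 5.93 × 108^0.665 ≈ 133.44 kt.
Difference ≈ 135.35 − 133.44 = 1.91 → 2 kt.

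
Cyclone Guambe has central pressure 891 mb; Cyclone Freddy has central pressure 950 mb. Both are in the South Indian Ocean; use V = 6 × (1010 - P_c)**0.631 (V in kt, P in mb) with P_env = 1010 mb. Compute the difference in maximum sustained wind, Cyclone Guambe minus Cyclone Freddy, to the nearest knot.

43 kt

Cyclone Guambe: ΔP = 119; V ≈ 6 × 119^0.631 ≈ 122.41 kt.
Cyclone Freddy: ΔP = 60; V ≈ 6 × 60^0.631 ≈ 79.46 kt.
Difference ≈ 122.41 − 79.46 = 42.95 → 43 kt.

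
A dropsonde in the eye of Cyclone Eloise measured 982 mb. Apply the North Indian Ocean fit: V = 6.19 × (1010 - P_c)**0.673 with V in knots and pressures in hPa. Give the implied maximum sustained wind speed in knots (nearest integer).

ΔP = 1010 − 982 = 28 mb.
28^0.673 ≈ 9.418.
V ≈ 6.19 × 9.418 ≈ 58.3 kt.

58 kt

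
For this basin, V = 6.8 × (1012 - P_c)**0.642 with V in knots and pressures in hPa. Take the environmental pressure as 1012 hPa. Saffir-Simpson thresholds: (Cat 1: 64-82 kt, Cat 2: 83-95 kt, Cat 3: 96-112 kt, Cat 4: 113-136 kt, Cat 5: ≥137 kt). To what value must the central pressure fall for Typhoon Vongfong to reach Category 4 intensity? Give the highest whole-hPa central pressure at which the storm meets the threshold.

Category 4 begins at V = 113 kt.
Required ΔP = (113/6.8)^(1/0.642) = 16.618^1.558 ≈ 79.65 hPa.
P_c ≤ 1012 − 79.65 = 932.35, so the highest integer P_c is 932 hPa.

932 hPa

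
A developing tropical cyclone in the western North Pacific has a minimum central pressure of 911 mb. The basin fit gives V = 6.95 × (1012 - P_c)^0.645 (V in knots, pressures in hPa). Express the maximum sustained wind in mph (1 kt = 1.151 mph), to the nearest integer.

ΔP = 1012 − 911 = 101 mb.
V ≈ 6.95 × 101^0.645 = 6.95 × 19.624 ≈ 136.387 kt.
136.387 × 1.151 ≈ 156.98 mph → 157 mph.

157 mph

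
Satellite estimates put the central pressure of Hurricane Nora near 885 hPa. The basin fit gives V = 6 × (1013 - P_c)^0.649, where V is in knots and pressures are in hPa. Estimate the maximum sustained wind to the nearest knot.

ΔP = 1013 − 885 = 128 hPa.
128^0.649 ≈ 23.312.
V ≈ 6 × 23.312 ≈ 139.9 kt.

140 kt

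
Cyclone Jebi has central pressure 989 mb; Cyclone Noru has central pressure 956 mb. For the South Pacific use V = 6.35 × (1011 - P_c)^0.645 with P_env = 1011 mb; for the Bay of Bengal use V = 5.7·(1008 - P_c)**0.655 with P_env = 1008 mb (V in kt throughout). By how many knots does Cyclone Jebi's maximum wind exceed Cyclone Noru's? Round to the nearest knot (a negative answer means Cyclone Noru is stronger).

Cyclone Jebi: ΔP = 22; V ≈ 6.35 × 22^0.645 ≈ 46.63 kt.
Cyclone Noru: ΔP = 52; V ≈ 5.7 × 52^0.655 ≈ 75.83 kt.
Difference ≈ 46.63 − 75.83 = -29.20 → -29 kt.

-29 kt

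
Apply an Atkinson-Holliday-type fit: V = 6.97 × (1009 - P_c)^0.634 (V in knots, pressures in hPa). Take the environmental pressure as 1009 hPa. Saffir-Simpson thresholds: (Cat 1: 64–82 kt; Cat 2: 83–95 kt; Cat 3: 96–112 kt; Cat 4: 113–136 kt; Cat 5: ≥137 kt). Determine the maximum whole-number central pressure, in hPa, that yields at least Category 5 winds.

Category 5 begins at V = 137 kt.
Required ΔP = (137/6.97)^(1/0.634) = 19.656^1.577 ≈ 109.70 hPa.
P_c ≤ 1009 − 109.70 = 899.30, so the highest integer P_c is 899 hPa.

899 hPa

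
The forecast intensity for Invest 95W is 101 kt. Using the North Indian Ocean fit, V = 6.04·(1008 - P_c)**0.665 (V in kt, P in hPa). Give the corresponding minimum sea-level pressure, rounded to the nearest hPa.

ΔP = (V / 6.04)^(1/0.665) = (101/6.04)^1.504.
101/6.04 = 16.722; 16.722^1.504 ≈ 69.11 hPa.
P_c = 1008 − 69.11 = 938.89 ≈ 939 hPa.

939 hPa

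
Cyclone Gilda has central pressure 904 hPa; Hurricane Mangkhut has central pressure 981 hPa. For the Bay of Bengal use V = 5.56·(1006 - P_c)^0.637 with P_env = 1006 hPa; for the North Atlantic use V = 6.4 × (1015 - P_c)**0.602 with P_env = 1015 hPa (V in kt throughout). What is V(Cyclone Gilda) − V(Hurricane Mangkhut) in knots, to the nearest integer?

Cyclone Gilda: ΔP = 102; V ≈ 5.56 × 102^0.637 ≈ 105.82 kt.
Hurricane Mangkhut: ΔP = 34; V ≈ 6.4 × 34^0.602 ≈ 53.47 kt.
Difference ≈ 105.82 − 53.47 = 52.35 → 52 kt.

52 kt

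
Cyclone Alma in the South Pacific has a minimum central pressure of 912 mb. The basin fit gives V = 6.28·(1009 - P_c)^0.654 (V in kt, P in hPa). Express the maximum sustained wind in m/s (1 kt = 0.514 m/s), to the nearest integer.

ΔP = 1009 − 912 = 97 mb.
V ≈ 6.28 × 97^0.654 = 6.28 × 19.923 ≈ 125.115 kt.
125.115 × 0.514 ≈ 64.31 m/s → 64 m/s.

64 m/s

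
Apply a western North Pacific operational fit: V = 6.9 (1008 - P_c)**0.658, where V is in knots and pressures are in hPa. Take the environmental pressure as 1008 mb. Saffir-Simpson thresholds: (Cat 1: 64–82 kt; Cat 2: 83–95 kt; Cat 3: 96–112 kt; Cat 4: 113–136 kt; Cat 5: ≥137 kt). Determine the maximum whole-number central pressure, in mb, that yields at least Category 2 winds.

Category 2 begins at V = 83 kt.
Required ΔP = (83/6.9)^(1/0.658) = 12.029^1.520 ≈ 43.82 mb.
P_c ≤ 1008 − 43.82 = 964.18, so the highest integer P_c is 964 mb.

964 mb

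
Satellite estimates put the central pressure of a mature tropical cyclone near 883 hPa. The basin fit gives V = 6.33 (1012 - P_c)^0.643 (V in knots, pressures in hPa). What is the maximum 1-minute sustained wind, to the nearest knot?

ΔP = 1012 − 883 = 129 hPa.
129^0.643 ≈ 22.757.
V ≈ 6.33 × 22.757 ≈ 144.0 kt.

144 kt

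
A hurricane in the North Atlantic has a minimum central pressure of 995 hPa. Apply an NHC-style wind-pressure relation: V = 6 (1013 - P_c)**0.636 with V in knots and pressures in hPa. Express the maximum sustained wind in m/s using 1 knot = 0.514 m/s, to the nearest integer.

ΔP = 1013 − 995 = 18 hPa.
V ≈ 6 × 18^0.636 = 6 × 6.286 ≈ 37.714 kt.
37.714 × 0.514 ≈ 19.39 m/s → 19 m/s.

19 m/s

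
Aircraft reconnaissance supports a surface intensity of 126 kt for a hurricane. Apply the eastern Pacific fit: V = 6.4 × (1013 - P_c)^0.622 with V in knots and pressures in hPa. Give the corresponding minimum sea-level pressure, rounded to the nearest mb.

893 mb

ΔP = (V / 6.4)^(1/0.622) = (126/6.4)^1.608.
126/6.4 = 19.688; 19.688^1.608 ≈ 120.42 mb.
P_c = 1013 − 120.42 = 892.58 ≈ 893 mb.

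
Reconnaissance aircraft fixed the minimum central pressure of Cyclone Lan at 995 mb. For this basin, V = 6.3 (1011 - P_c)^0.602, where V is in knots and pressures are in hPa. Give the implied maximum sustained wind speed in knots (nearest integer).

33 kt

ΔP = 1011 − 995 = 16 mb.
16^0.602 ≈ 5.307.
V ≈ 6.3 × 5.307 ≈ 33.4 kt.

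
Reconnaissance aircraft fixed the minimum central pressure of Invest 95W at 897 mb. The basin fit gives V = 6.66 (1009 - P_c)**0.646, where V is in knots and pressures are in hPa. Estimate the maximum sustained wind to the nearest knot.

ΔP = 1009 − 897 = 112 mb.
112^0.646 ≈ 21.076.
V ≈ 6.66 × 21.076 ≈ 140.4 kt.

140 kt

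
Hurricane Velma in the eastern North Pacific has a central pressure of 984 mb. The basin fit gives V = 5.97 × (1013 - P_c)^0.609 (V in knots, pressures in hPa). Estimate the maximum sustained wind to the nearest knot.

46 kt

ΔP = 1013 − 984 = 29 mb.
29^0.609 ≈ 7.773.
V ≈ 5.97 × 7.773 ≈ 46.4 kt.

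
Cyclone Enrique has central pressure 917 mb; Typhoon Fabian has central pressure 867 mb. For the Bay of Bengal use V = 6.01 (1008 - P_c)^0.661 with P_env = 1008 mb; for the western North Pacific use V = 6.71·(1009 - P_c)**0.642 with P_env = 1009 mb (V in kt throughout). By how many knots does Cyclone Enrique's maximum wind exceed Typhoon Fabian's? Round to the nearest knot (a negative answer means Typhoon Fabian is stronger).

-43 kt

Cyclone Enrique: ΔP = 91; V ≈ 6.01 × 91^0.661 ≈ 118.52 kt.
Typhoon Fabian: ΔP = 142; V ≈ 6.71 × 142^0.642 ≈ 161.62 kt.
Difference ≈ 118.52 − 161.62 = -43.10 → -43 kt.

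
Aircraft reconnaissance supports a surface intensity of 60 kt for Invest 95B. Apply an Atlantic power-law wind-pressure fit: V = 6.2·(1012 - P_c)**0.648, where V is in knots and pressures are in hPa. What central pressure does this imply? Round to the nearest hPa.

979 hPa

ΔP = (V / 6.2)^(1/0.648) = (60/6.2)^1.543.
60/6.2 = 9.677; 9.677^1.543 ≈ 33.21 hPa.
P_c = 1012 − 33.21 = 978.79 ≈ 979 hPa.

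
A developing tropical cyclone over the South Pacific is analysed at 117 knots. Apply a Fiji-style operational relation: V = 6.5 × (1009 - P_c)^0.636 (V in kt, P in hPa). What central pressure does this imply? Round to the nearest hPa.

ΔP = (V / 6.5)^(1/0.636) = (117/6.5)^1.572.
117/6.5 = 18.000; 18.000^1.572 ≈ 94.12 hPa.
P_c = 1009 − 94.12 = 914.88 ≈ 915 hPa.

915 hPa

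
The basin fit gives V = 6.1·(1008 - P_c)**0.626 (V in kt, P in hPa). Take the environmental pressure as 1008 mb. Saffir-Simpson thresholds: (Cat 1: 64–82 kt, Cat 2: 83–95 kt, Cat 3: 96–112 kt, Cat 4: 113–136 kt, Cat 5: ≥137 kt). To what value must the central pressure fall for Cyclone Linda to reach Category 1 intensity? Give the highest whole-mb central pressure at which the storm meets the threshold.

965 mb

Category 1 begins at V = 64 kt.
Required ΔP = (64/6.1)^(1/0.626) = 10.492^1.597 ≈ 42.73 mb.
P_c ≤ 1008 − 42.73 = 965.27, so the highest integer P_c is 965 mb.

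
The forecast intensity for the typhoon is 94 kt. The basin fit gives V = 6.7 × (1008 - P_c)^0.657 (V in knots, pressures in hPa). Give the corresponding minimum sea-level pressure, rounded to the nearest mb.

ΔP = (V / 6.7)^(1/0.657) = (94/6.7)^1.522.
94/6.7 = 14.030; 14.030^1.522 ≈ 55.71 mb.
P_c = 1008 − 55.71 = 952.29 ≈ 952 mb.

952 mb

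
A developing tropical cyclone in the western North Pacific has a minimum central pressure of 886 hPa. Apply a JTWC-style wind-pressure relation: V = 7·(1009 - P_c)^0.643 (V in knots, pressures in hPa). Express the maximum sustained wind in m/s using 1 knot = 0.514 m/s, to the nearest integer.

79 m/s

ΔP = 1009 − 886 = 123 hPa.
V ≈ 7 × 123^0.643 = 7 × 22.070 ≈ 154.492 kt.
154.492 × 0.514 ≈ 79.41 m/s → 79 m/s.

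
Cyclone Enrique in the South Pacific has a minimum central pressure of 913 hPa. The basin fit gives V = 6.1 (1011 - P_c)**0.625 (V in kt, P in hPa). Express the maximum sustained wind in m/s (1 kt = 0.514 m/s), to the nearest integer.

55 m/s

ΔP = 1011 − 913 = 98 hPa.
V ≈ 6.1 × 98^0.625 = 6.1 × 17.560 ≈ 107.114 kt.
107.114 × 0.514 ≈ 55.06 m/s → 55 m/s.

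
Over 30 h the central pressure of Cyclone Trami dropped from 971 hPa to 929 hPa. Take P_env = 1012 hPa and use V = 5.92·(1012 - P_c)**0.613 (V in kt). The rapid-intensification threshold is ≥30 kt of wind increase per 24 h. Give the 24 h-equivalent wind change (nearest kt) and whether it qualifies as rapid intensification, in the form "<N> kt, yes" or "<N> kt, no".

25 kt, no

V₁: ΔP = 41, V ≈ 5.92 × 41^0.613 ≈ 57.67 kt.
V₂: ΔP = 83, V ≈ 5.92 × 83^0.613 ≈ 88.86 kt.
ΔV over 30 h = 31.19 kt → 24 h equivalent = 31.19 × 24/30 ≈ 24.95 kt.
25 kt < 30 kt ⇒ not rapid intensification.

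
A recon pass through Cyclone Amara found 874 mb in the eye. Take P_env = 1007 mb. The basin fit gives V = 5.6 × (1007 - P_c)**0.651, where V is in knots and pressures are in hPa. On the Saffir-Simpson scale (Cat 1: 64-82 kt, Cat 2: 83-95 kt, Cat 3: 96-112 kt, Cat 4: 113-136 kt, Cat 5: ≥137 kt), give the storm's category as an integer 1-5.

ΔP = 1007 − 874 = 133 mb.
V ≈ 5.6 × 133^0.651 = 5.6 × 24.13 ≈ 135 kt.
135 kt falls in the Category 4 band.

4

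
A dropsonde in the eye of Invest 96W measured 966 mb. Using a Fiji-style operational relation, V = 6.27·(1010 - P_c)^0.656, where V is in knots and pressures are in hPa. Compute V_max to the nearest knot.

75 kt

ΔP = 1010 − 966 = 44 mb.
44^0.656 ≈ 11.970.
V ≈ 6.27 × 11.970 ≈ 75.1 kt.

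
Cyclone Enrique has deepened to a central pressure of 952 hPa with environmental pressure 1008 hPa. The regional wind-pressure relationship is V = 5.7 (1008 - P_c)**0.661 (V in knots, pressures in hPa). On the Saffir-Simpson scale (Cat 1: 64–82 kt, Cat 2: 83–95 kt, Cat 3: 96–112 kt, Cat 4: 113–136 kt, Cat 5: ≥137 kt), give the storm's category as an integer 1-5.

1

ΔP = 1008 − 952 = 56 hPa.
V ≈ 5.7 × 56^0.661 = 5.7 × 14.31 ≈ 82 kt.
82 kt falls in the Category 1 band.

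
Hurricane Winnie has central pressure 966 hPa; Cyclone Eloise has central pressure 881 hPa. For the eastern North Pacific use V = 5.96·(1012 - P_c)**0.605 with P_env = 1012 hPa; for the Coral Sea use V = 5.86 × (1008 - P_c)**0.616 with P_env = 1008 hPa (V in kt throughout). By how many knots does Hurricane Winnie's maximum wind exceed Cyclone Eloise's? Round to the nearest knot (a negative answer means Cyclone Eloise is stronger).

-55 kt

Hurricane Winnie: ΔP = 46; V ≈ 5.96 × 46^0.605 ≈ 60.42 kt.
Cyclone Eloise: ΔP = 127; V ≈ 5.86 × 127^0.616 ≈ 115.84 kt.
Difference ≈ 60.42 − 115.84 = -55.42 → -55 kt.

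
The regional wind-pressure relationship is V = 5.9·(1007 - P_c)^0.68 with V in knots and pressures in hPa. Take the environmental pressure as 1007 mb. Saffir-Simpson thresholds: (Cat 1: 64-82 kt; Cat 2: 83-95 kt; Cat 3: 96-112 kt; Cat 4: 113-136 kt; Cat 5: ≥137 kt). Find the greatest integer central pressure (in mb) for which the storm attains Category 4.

930 mb

Category 4 begins at V = 113 kt.
Required ΔP = (113/5.9)^(1/0.68) = 19.153^1.471 ≈ 76.85 mb.
P_c ≤ 1007 − 76.85 = 930.15, so the highest integer P_c is 930 mb.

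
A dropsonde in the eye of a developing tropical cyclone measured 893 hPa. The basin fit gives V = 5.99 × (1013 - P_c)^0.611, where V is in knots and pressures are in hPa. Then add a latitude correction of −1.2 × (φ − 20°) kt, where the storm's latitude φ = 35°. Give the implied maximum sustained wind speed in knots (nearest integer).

ΔP = 1013 − 893 = 120 hPa.
120^0.611 ≈ 18.637.
V ≈ 5.99 × 18.637 ≈ 111.6 kt.
Latitude correction: −1.2 × (35 − 20) = -18 kt.
Corrected V ≈ 93.6 kt → 94 kt.

94 kt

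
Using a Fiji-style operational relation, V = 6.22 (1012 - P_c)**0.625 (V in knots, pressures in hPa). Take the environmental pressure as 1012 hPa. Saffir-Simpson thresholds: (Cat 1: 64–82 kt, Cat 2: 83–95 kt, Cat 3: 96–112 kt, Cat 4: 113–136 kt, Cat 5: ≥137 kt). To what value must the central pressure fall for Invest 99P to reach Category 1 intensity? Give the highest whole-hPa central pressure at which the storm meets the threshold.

970 hPa

Category 1 begins at V = 64 kt.
Required ΔP = (64/6.22)^(1/0.625) = 10.289^1.600 ≈ 41.67 hPa.
P_c ≤ 1012 − 41.67 = 970.33, so the highest integer P_c is 970 hPa.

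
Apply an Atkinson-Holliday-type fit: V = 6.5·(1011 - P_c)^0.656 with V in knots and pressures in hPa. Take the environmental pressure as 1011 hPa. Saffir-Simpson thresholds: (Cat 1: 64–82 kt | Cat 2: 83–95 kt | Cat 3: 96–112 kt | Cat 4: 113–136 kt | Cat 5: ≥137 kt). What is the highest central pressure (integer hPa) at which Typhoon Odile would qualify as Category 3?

950 hPa

Category 3 begins at V = 96 kt.
Required ΔP = (96/6.5)^(1/0.656) = 14.769^1.524 ≈ 60.61 hPa.
P_c ≤ 1011 − 60.61 = 950.39, so the highest integer P_c is 950 hPa.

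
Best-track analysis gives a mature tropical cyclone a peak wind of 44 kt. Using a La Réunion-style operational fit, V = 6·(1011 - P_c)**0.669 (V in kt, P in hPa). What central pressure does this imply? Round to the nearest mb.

ΔP = (V / 6)^(1/0.669) = (44/6)^1.495.
44/6 = 7.333; 7.333^1.495 ≈ 19.65 mb.
P_c = 1011 − 19.65 = 991.35 ≈ 991 mb.

991 mb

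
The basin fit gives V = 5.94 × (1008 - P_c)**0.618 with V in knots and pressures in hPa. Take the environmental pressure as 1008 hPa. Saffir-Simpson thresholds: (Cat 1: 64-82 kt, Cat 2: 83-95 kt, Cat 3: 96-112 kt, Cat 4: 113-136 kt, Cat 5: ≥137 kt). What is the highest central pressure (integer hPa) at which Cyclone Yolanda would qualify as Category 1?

961 hPa

Category 1 begins at V = 64 kt.
Required ΔP = (64/5.94)^(1/0.618) = 10.774^1.618 ≈ 46.83 hPa.
P_c ≤ 1008 − 46.83 = 961.17, so the highest integer P_c is 961 hPa.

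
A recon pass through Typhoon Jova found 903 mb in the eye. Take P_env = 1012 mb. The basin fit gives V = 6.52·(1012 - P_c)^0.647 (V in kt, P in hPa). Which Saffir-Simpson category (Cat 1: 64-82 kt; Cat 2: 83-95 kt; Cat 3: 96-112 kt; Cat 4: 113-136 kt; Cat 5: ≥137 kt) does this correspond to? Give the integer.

4

ΔP = 1012 − 903 = 109 mb.
V ≈ 6.52 × 109^0.647 = 6.52 × 20.81 ≈ 136 kt.
136 kt falls in the Category 4 band.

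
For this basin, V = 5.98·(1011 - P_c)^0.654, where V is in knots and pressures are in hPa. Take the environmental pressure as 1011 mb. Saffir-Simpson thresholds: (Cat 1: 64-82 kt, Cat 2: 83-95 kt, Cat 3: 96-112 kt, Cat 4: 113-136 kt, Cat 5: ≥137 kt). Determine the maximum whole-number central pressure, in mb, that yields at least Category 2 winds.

Category 2 begins at V = 83 kt.
Required ΔP = (83/5.98)^(1/0.654) = 13.880^1.529 ≈ 55.82 mb.
P_c ≤ 1011 − 55.82 = 955.18, so the highest integer P_c is 955 mb.

955 mb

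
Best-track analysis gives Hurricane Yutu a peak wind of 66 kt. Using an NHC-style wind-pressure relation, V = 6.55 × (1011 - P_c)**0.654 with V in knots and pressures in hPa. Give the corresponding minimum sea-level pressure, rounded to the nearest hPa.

ΔP = (V / 6.55)^(1/0.654) = (66/6.55)^1.529.
66/6.55 = 10.076; 10.076^1.529 ≈ 34.21 hPa.
P_c = 1011 − 34.21 = 976.79 ≈ 977 hPa.

977 hPa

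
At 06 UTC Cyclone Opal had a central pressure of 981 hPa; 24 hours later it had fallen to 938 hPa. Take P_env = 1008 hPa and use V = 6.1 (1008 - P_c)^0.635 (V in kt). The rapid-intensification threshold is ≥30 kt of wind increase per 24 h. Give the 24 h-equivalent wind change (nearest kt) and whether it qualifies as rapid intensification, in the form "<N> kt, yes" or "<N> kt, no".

41 kt, yes

V₁: ΔP = 27, V ≈ 6.1 × 27^0.635 ≈ 49.46 kt.
V₂: ΔP = 70, V ≈ 6.1 × 70^0.635 ≈ 90.57 kt.
ΔV over 24 h = 41.11 kt → 24 h equivalent = 41.11 × 24/24 ≈ 41.11 kt.
41 kt ≥ 30 kt ⇒ rapid intensification.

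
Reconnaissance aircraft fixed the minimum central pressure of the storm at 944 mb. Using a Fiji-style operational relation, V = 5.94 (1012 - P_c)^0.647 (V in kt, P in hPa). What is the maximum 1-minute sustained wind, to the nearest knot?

91 kt

ΔP = 1012 − 944 = 68 mb.
68^0.647 ≈ 15.333.
V ≈ 5.94 × 15.333 ≈ 91.1 kt.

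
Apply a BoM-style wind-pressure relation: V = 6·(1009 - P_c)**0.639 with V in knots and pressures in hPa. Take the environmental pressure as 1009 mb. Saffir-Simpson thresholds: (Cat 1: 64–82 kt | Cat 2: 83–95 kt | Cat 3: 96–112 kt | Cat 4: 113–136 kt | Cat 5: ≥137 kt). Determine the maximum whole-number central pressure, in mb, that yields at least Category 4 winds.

Category 4 begins at V = 113 kt.
Required ΔP = (113/6)^(1/0.639) = 18.833^1.565 ≈ 98.90 mb.
P_c ≤ 1009 − 98.90 = 910.10, so the highest integer P_c is 910 mb.

910 mb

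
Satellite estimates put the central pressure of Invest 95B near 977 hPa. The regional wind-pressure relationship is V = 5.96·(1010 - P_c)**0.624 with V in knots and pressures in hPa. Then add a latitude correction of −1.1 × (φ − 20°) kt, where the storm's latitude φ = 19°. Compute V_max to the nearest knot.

54 kt

ΔP = 1010 − 977 = 33 hPa.
33^0.624 ≈ 8.862.
V ≈ 5.96 × 8.862 ≈ 52.8 kt.
Latitude correction: −1.1 × (19 − 20) = 1.1 kt.
Corrected V ≈ 53.9 kt → 54 kt.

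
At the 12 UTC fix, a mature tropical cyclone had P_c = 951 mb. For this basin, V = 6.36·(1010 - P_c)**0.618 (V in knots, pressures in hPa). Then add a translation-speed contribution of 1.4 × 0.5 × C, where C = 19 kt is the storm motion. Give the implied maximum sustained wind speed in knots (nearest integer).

ΔP = 1010 − 951 = 59 mb.
59^0.618 ≈ 12.428.
V ≈ 6.36 × 12.428 ≈ 79.0 kt.
Translation term: 1.4 × 0.5 × 19 = 13.3 kt.
Corrected V ≈ 92.3 kt → 92 kt.

92 kt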